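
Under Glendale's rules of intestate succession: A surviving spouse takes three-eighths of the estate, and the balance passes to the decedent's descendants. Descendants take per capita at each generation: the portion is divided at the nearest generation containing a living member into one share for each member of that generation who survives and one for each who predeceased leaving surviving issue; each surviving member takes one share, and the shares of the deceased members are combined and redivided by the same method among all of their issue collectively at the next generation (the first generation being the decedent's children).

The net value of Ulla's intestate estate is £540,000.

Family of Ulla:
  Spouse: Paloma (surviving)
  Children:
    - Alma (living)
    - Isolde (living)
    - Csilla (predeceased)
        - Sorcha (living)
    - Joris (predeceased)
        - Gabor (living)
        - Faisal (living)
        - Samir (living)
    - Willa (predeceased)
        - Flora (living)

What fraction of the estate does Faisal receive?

Faisal receives 3/40 of the estate.

Paloma takes three-eighths of £540,000 = £202,500. The remaining £337,500 passes to the descendants.
The descendants' portion (£337,500) is divided at the children's generation into 5 shares of £67,500. Alma and Isolde each take £67,500. The 3 shares of the deceased (Csilla, Joris, and Willa) are combined into a pool of £202,500.
That pool (£202,500) is divided at the grandchildren's generation equally among Sorcha, Gabor, Faisal, Samir, and Flora: £40,500 each.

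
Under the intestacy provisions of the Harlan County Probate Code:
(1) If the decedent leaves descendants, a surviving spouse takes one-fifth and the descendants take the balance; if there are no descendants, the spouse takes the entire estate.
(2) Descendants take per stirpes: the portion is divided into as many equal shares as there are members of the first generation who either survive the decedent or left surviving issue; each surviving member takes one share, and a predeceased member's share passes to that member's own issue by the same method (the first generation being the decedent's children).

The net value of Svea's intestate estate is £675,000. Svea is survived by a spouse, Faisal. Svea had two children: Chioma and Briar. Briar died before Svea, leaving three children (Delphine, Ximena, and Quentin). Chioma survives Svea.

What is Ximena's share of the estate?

Faisal takes one-fifth of £675,000 = £135,000. The remaining £540,000 passes to the descendants.
The descendants' portion (£540,000) is divided into 2 shares of £270,000: Chioma takes £270,000; Briar's £270,000 share passes to Briar's issue.
Briar's share (£270,000) is divided into 3 shares of £90,000: Delphine, Ximena, and Quentin each take £90,000.

Ximena receives £90,000.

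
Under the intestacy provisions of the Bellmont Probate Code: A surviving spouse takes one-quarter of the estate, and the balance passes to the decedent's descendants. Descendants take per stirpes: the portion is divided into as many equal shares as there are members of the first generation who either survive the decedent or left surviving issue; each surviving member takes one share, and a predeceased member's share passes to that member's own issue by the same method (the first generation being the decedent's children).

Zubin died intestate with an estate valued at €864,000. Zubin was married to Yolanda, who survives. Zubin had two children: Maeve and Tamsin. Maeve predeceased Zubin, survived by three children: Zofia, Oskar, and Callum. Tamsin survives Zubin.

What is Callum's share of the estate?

Yolanda takes one-quarter of €864,000 = €216,000. The remaining €648,000 passes to the descendants.
The descendants' portion (€648,000) is divided into 2 shares of €324,000: Tamsin takes €324,000; Maeve's €324,000 share passes to Maeve's issue.
Maeve's share (€324,000) is divided into 3 shares of €108,000: Zofia, Oskar, and Callum each take €108,000.

Callum receives €108,000.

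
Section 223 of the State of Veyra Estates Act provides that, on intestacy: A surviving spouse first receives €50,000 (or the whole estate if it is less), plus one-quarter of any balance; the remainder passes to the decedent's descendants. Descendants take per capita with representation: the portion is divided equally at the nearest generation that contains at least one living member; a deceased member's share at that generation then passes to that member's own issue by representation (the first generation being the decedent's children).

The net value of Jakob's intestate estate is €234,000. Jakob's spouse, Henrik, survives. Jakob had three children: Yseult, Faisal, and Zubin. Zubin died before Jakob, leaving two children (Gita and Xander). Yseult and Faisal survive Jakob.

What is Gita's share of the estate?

Gita receives €23,000.

Henrik first takes €50,000, leaving a balance of €184,000. Henrik then takes one-quarter of the balance (€46,000), for a total of €96,000. The remaining €138,000 passes to the descendants.
The descendants' portion (€138,000) is divided into 3 shares of €46,000: Yseult and Faisal each take €46,000; Zubin's €46,000 share passes to Zubin's issue.
Zubin's share (€46,000) is divided into 2 shares of €23,000: Gita and Xander each take €23,000.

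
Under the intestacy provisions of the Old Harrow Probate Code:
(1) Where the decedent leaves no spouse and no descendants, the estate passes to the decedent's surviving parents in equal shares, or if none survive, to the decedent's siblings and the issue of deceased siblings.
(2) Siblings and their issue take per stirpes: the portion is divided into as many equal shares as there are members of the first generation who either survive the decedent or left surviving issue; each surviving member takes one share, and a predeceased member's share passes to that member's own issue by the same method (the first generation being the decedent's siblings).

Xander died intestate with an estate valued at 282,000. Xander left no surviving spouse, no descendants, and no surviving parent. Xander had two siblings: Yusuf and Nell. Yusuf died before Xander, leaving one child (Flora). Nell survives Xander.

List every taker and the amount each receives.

Flora: 141,000; Nell: 141,000

The entire 282,000 passes to the siblings and their issue.
That amount (282,000) is divided into 2 shares of 141,000: Nell takes 141,000; Yusuf's 141,000 share passes to Yusuf's issue.
Yusuf's share (141,000) passes entirely to Flora.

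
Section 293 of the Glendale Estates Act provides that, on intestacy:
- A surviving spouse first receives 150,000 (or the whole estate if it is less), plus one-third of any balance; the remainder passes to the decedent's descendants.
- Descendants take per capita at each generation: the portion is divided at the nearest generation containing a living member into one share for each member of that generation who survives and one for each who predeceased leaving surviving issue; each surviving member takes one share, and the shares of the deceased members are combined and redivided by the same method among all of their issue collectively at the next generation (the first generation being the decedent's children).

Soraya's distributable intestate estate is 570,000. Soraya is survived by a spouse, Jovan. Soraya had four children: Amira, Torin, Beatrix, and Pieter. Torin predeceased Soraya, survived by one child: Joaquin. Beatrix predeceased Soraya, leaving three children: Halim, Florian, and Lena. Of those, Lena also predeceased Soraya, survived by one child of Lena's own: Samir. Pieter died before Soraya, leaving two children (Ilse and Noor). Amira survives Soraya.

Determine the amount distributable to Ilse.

Ilse receives 35,000.

Jovan first takes 150,000, leaving a balance of 420,000. Jovan then takes one-third of the balance (140,000), for a total of 290,000. The remaining 280,000 passes to the descendants.
The descendants' portion (280,000) is divided at the children's generation into 4 shares of 70,000. Amira takes 70,000. The 3 shares of the deceased (Torin, Beatrix, and Pieter) are combined into a pool of 210,000.
That pool (210,000) is divided at the grandchildren's generation into 6 shares of 35,000. Joaquin, Halim, Florian, Ilse, and Noor each take 35,000. The remaining share for the deceased Lena (35,000) is carried to the next generation.
That pool (35,000) passes entirely to Samir, the sole taker at the great-grandchildren's generation.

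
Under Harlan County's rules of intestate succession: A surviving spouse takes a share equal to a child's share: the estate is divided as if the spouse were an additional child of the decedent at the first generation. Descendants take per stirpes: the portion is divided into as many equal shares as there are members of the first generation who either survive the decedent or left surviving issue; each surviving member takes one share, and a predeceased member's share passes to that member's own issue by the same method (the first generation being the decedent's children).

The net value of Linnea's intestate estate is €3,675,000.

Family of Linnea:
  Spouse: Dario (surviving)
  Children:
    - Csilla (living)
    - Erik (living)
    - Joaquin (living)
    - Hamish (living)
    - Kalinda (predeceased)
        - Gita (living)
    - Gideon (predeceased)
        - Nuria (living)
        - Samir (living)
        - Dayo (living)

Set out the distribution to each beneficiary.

Dario: €525,000; Csilla: €525,000; Erik: €525,000; Joaquin: €525,000; Hamish: €525,000; Gita: €525,000; Nuria: €175,000; Samir: €175,000; Dayo: €175,000

The spouse counts as an additional share at the children's level, so there are 7 primary shares of €525,000. Dario takes one such share (€525,000).
The children's combined portion (€3,150,000) is divided into 6 shares of €525,000: Csilla, Erik, Joaquin, and Hamish each take €525,000; Kalinda's €525,000 share passes to Kalinda's issue; Gideon's €525,000 share passes to Gideon's issue.
Kalinda's share (€525,000) passes entirely to Gita.
Gideon's share (€525,000) is divided into 3 shares of €175,000: Nuria, Samir, and Dayo each take €175,000.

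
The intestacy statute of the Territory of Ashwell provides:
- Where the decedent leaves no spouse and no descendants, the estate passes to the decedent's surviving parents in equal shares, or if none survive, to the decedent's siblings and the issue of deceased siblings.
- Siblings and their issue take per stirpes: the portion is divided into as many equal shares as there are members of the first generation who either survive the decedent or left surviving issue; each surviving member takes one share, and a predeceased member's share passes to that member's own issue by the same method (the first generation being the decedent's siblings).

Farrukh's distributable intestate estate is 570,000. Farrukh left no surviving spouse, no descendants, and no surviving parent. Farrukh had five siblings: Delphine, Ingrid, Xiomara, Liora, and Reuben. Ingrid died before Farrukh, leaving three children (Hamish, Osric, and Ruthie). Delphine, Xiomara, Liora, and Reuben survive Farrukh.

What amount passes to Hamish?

Hamish receives 38,000.

The entire 570,000 passes to the siblings and their issue.
That amount (570,000) is divided into 5 shares of 114,000: Delphine, Xiomara, Liora, and Reuben each take 114,000; Ingrid's 114,000 share passes to Ingrid's issue.
Ingrid's share (114,000) is divided into 3 shares of 38,000: Hamish, Osric, and Ruthie each take 38,000.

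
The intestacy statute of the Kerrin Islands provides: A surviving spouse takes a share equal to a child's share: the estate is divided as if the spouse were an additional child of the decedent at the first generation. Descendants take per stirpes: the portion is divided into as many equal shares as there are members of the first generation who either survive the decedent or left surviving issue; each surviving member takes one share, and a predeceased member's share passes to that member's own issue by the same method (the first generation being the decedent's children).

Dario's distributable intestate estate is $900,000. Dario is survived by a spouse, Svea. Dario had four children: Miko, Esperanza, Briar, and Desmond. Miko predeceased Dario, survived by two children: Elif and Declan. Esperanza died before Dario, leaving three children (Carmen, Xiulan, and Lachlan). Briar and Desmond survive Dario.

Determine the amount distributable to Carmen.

Carmen receives $60,000.

The spouse counts as an additional share at the children's level, so there are 5 primary shares of $180,000. Svea takes one such share ($180,000).
The children's combined portion ($720,000) is divided into 4 shares of $180,000: Briar and Desmond each take $180,000; Miko's $180,000 share passes to Miko's issue; Esperanza's $180,000 share passes to Esperanza's issue.
Miko's share ($180,000) is divided into 2 shares of $90,000: Elif and Declan each take $90,000.
Esperanza's share ($180,000) is divided into 3 shares of $60,000: Carmen, Xiulan, and Lachlan each take $60,000.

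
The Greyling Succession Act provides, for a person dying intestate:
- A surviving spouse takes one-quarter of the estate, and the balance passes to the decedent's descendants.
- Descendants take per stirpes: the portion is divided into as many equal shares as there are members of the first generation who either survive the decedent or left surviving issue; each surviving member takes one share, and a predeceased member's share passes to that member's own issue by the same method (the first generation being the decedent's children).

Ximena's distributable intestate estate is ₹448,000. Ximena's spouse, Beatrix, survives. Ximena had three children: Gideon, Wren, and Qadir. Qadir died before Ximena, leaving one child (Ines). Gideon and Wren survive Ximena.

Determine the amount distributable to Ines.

Ines receives ₹112,000.

Beatrix takes one-quarter of ₹448,000 = ₹112,000. The remaining ₹336,000 passes to the descendants.
The descendants' portion (₹336,000) is divided into 3 shares of ₹112,000: Gideon and Wren each take ₹112,000; Qadir's ₹112,000 share passes to Qadir's issue.
Qadir's share (₹112,000) passes entirely to Ines.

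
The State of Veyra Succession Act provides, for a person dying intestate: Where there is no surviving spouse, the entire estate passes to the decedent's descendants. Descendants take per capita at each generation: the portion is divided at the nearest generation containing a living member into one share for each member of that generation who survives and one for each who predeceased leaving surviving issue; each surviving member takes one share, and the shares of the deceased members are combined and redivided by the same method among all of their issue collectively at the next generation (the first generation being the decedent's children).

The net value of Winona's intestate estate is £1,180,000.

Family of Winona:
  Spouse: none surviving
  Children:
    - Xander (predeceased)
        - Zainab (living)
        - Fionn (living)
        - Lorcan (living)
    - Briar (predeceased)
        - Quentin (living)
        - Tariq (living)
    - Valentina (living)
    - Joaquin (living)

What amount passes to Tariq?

The entire £1,180,000 passes to the descendants.
That amount (£1,180,000) is divided at the children's generation into 4 shares of £295,000. Valentina and Joaquin each take £295,000. The 2 shares of the deceased (Xander and Briar) are combined into a pool of £590,000.
That pool (£590,000) is divided at the grandchildren's generation equally among Zainab, Fionn, Lorcan, Quentin, and Tariq: £118,000 each.

Tariq receives £118,000.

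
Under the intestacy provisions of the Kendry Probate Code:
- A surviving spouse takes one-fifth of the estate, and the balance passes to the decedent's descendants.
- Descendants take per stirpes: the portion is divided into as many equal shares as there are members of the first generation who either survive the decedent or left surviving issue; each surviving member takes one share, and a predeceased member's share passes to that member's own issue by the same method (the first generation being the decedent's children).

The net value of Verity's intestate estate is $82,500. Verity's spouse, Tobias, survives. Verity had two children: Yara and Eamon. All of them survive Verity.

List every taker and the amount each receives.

Tobias: $16,500; Yara: $33,000; Eamon: $33,000

Tobias takes one-fifth of $82,500 = $16,500. The remaining $66,000 passes to the descendants.
The descendants' portion ($66,000) is divided into 2 shares of $33,000: Yara and Eamon each take $33,000.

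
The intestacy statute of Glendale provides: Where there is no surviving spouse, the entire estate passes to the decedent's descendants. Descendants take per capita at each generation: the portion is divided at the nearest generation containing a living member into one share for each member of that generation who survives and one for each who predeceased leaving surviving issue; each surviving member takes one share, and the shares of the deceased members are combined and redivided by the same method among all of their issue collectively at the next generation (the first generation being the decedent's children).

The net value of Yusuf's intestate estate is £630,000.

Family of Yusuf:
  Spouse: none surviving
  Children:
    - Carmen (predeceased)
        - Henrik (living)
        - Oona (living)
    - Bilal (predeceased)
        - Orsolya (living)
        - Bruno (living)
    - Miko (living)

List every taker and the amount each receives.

The entire £630,000 passes to the descendants.
That amount (£630,000) is divided at the children's generation into 3 shares of £210,000. Miko takes £210,000. The 2 shares of the deceased (Carmen and Bilal) are combined into a pool of £420,000.
That pool (£420,000) is divided at the grandchildren's generation equally among Henrik, Oona, Orsolya, and Bruno: £105,000 each.

Henrik: £105,000; Oona: £105,000; Orsolya: £105,000; Bruno: £105,000; Miko: £210,000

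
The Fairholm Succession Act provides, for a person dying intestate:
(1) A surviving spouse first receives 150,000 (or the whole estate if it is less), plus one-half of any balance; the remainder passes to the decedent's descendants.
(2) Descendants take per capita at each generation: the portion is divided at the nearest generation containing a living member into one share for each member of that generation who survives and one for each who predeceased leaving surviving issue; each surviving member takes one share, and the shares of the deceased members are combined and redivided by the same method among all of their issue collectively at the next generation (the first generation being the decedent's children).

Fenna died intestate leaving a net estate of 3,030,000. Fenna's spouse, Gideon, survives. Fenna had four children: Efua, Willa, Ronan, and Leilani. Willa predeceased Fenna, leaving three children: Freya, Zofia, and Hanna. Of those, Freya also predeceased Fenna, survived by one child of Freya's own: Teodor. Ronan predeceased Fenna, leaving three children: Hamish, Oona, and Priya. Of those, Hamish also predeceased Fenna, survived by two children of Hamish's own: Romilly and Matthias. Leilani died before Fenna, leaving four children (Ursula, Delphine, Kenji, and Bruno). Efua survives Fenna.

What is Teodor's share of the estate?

Teodor receives 72,000.

Gideon first takes 150,000, leaving a balance of 2,880,000. Gideon then takes one-half of the balance (1,440,000), for a total of 1,590,000. The remaining 1,440,000 passes to the descendants.
The descendants' portion (1,440,000) is divided at the children's generation into 4 shares of 360,000. Efua takes 360,000. The 3 shares of the deceased (Willa, Ronan, and Leilani) are combined into a pool of 1,080,000.
That pool (1,080,000) is divided at the grandchildren's generation into 10 shares of 108,000. Zofia, Hanna, Oona, Priya, Ursula, Delphine, Kenji, and Bruno each take 108,000. The 2 shares of the deceased (Freya and Hamish) are combined into a pool of 216,000.
That pool (216,000) is divided at the great-grandchildren's generation equally among Teodor, Romilly, and Matthias: 72,000 each.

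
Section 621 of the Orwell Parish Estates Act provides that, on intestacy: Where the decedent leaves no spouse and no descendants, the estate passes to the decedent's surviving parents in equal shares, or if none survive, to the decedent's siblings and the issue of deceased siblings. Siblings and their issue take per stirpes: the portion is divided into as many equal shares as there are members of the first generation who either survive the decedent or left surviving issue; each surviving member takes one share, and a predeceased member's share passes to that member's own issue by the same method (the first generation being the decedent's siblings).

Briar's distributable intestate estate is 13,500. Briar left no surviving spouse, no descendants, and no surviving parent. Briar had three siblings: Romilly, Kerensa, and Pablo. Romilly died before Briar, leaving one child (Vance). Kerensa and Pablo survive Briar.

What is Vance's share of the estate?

The entire 13,500 passes to the siblings and their issue.
That amount (13,500) is divided into 3 shares of 4,500: Kerensa and Pablo each take 4,500; Romilly's 4,500 share passes to Romilly's issue.
Romilly's share (4,500) passes entirely to Vance.

Vance receives 4,500.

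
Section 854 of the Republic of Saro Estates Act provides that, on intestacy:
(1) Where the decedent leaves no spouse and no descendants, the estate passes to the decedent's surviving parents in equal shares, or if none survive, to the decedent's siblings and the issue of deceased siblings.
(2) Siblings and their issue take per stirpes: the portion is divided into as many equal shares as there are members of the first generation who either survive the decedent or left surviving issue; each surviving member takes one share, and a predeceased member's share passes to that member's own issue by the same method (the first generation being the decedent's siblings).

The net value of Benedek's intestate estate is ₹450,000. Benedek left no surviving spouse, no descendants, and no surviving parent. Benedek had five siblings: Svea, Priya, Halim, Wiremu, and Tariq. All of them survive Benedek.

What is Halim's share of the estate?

Halim receives ₹90,000.

The entire ₹450,000 passes to the siblings and their issue.
That amount (₹450,000) is divided into 5 shares of ₹90,000: Svea, Priya, Halim, Wiremu, and Tariq each take ₹90,000.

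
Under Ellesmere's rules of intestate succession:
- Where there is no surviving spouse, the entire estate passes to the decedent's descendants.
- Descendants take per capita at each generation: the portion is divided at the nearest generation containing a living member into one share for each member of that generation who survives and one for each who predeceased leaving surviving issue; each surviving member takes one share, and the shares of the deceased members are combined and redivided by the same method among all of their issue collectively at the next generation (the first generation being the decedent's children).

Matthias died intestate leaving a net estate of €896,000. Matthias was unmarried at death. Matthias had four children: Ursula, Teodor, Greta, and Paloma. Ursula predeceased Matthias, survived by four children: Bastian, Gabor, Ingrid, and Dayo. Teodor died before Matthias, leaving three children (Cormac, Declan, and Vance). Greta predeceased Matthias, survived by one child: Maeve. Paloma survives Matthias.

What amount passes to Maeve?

The entire €896,000 passes to the descendants.
That amount (€896,000) is divided at the children's generation into 4 shares of €224,000. Paloma takes €224,000. The 3 shares of the deceased (Ursula, Teodor, and Greta) are combined into a pool of €672,000.
That pool (€672,000) is divided at the grandchildren's generation equally among Bastian, Gabor, Ingrid, Dayo, Cormac, Declan, Vance, and Maeve: €84,000 each.

Maeve receives €84,000.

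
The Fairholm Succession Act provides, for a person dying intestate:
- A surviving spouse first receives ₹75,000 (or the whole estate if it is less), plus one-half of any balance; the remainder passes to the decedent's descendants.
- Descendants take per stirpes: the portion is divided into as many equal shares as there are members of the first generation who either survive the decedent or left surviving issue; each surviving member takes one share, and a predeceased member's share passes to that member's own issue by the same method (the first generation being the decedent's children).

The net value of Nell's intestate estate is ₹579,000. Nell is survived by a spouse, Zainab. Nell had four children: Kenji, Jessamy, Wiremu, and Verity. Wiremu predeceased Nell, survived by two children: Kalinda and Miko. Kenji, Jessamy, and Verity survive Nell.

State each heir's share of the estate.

Zainab: ₹327,000; Kenji: ₹63,000; Jessamy: ₹63,000; Kalinda: ₹31,500; Miko: ₹31,500; Verity: ₹63,000

Zainab first takes ₹75,000, leaving a balance of ₹504,000. Zainab then takes one-half of the balance (₹252,000), for a total of ₹327,000. The remaining ₹252,000 passes to the descendants.
The descendants' portion (₹252,000) is divided into 4 shares of ₹63,000: Kenji, Jessamy, and Verity each take ₹63,000; Wiremu's ₹63,000 share passes to Wiremu's issue.
Wiremu's share (₹63,000) is divided into 2 shares of ₹31,500: Kalinda and Miko each take ₹31,500.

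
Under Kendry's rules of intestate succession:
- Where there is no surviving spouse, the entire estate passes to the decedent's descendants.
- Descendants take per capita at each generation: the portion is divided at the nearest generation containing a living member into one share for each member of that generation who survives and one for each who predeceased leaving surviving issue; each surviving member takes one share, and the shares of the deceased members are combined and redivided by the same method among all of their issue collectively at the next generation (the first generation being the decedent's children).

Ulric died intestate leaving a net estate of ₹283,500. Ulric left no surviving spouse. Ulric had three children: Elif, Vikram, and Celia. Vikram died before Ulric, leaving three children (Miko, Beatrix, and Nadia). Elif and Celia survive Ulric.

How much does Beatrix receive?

The entire ₹283,500 passes to the descendants.
That amount (₹283,500) is divided at the children's generation into 3 shares of ₹94,500. Elif and Celia each take ₹94,500. The remaining share for the deceased Vikram (₹94,500) is carried to the next generation.
That pool (₹94,500) is divided at the grandchildren's generation equally among Miko, Beatrix, and Nadia: ₹31,500 each.

Beatrix receives ₹31,500.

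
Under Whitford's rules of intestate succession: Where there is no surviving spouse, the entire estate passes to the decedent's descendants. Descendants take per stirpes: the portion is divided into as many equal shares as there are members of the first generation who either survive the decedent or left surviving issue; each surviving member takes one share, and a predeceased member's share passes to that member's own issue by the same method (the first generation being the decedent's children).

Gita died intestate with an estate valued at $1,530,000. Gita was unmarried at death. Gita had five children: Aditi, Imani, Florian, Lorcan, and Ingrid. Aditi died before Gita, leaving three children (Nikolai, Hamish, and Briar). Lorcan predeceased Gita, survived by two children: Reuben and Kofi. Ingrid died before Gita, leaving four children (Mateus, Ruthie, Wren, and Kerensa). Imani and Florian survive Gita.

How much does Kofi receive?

The entire $1,530,000 passes to the descendants.
That amount ($1,530,000) is divided into 5 shares of $306,000: Imani and Florian each take $306,000; Aditi's $306,000 share passes to Aditi's issue; Lorcan's $306,000 share passes to Lorcan's issue; Ingrid's $306,000 share passes to Ingrid's issue.
Aditi's share ($306,000) is divided into 3 shares of $102,000: Nikolai, Hamish, and Briar each take $102,000.
Lorcan's share ($306,000) is divided into 2 shares of $153,000: Reuben and Kofi each take $153,000.
Ingrid's share ($306,000) is divided into 4 shares of $76,500: Mateus, Ruthie, Wren, and Kerensa each take $76,500.

Kofi receives $153,000.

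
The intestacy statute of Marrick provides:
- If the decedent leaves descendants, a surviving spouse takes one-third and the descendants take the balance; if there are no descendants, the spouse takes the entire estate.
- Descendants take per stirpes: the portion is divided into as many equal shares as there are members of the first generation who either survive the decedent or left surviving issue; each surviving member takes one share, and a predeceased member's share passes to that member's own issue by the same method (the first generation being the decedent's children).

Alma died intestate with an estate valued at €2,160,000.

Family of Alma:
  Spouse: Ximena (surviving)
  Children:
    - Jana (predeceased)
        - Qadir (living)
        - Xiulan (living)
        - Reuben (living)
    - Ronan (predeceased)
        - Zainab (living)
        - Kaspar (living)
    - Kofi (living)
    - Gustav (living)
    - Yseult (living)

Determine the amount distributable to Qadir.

Ximena takes one-third of €2,160,000 = €720,000. The remaining €1,440,000 passes to the descendants.
The descendants' portion (€1,440,000) is divided into 5 shares of €288,000: Kofi, Gustav, and Yseult each take €288,000; Jana's €288,000 share passes to Jana's issue; Ronan's €288,000 share passes to Ronan's issue.
Jana's share (€288,000) is divided into 3 shares of €96,000: Qadir, Xiulan, and Reuben each take €96,000.
Ronan's share (€288,000) is divided into 2 shares of €144,000: Zainab and Kaspar each take €144,000.

Qadir receives €96,000.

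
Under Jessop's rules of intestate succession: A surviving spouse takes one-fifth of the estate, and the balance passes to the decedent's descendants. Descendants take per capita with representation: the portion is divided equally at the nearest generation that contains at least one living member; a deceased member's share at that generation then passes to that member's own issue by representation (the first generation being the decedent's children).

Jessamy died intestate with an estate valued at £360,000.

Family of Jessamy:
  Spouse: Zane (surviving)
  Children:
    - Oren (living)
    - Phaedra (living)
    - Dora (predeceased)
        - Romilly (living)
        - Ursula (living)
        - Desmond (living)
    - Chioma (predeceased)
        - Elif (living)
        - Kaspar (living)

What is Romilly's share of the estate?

Zane takes one-fifth of £360,000 = £72,000. The remaining £288,000 passes to the descendants.
The descendants' portion (£288,000) is divided into 4 shares of £72,000: Oren and Phaedra each take £72,000; Dora's £72,000 share passes to Dora's issue; Chioma's £72,000 share passes to Chioma's issue.
Dora's share (£72,000) is divided into 3 shares of £24,000: Romilly, Ursula, and Desmond each take £24,000.
Chioma's share (£72,000) is divided into 2 shares of £36,000: Elif and Kaspar each take £36,000.

Romilly receives £24,000.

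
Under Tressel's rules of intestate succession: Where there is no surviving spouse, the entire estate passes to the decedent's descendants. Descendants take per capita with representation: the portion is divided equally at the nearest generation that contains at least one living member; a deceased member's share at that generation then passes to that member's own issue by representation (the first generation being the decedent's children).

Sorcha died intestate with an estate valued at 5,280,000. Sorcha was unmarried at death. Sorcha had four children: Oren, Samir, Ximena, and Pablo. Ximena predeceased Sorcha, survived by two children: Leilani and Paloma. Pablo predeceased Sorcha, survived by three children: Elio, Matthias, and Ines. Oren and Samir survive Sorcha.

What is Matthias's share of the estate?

Matthias receives 440,000.

The entire 5,280,000 passes to the descendants.
That amount (5,280,000) is divided into 4 shares of 1,320,000: Oren and Samir each take 1,320,000; Ximena's 1,320,000 share passes to Ximena's issue; Pablo's 1,320,000 share passes to Pablo's issue.
Ximena's share (1,320,000) is divided into 2 shares of 660,000: Leilani and Paloma each take 660,000.
Pablo's share (1,320,000) is divided into 3 shares of 440,000: Elio, Matthias, and Ines each take 440,000.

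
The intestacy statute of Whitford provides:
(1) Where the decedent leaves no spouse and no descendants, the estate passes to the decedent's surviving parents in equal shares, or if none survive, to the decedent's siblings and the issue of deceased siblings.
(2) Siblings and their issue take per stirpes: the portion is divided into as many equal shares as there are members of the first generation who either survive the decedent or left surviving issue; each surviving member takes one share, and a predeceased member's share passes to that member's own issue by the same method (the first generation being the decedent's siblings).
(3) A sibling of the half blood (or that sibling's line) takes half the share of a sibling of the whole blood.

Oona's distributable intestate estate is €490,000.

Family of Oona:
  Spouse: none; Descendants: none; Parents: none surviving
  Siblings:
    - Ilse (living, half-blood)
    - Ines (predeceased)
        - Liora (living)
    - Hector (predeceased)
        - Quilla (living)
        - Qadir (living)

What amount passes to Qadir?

Qadir receives €98,000.

The entire €490,000 passes to the siblings and their issue.
Counting each half-blood sibling's line as half a unit, there are 5/2 units in €490,000, so one unit is €196,000. Whole-blood lines (Ines and Hector) take €196,000 each; half-blood lines (Ilse) take €98,000 each.
Ines's share (€196,000) passes entirely to Liora.
Hector's share (€196,000) is divided into 2 shares of €98,000: Quilla and Qadir each take €98,000.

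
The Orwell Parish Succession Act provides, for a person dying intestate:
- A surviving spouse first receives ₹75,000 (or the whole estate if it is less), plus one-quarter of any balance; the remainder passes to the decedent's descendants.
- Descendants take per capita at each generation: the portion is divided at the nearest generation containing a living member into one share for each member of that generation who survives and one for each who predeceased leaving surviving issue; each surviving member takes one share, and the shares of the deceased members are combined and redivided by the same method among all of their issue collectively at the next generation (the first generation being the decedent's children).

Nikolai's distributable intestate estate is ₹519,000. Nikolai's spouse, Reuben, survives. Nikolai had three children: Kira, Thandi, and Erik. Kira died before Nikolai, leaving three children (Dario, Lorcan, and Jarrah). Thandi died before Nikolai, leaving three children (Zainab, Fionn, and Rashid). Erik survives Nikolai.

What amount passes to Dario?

Reuben first takes ₹75,000, leaving a balance of ₹444,000. Reuben then takes one-quarter of the balance (₹111,000), for a total of ₹186,000. The remaining ₹333,000 passes to the descendants.
The descendants' portion (₹333,000) is divided at the children's generation into 3 shares of ₹111,000. Erik takes ₹111,000. The 2 shares of the deceased (Kira and Thandi) are combined into a pool of ₹222,000.
That pool (₹222,000) is divided at the grandchildren's generation equally among Dario, Lorcan, Jarrah, Zainab, Fionn, and Rashid: ₹37,000 each.

Dario receives ₹37,000.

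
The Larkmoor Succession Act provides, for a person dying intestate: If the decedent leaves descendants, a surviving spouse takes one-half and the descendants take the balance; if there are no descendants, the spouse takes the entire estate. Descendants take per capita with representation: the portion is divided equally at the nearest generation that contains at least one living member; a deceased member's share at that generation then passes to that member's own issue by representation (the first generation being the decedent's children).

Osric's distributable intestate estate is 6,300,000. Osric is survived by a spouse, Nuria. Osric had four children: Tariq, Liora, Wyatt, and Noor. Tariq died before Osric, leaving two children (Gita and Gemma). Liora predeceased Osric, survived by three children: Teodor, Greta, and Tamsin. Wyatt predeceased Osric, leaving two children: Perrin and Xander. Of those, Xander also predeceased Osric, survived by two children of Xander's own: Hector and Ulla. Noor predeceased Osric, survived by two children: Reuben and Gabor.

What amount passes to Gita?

Gita receives 350,000.

Nuria takes one-half of 6,300,000 = 3,150,000. The remaining 3,150,000 passes to the descendants.
No child survives, so the initial division is made at the grandchildren's generation.
The descendants' portion (3,150,000) is divided into 9 shares of 350,000: Gita, Gemma, Teodor, Greta, Tamsin, Perrin, Reuben, and Gabor each take 350,000; Xander's 350,000 share passes to Xander's issue.
Xander's share (350,000) is divided into 2 shares of 175,000: Hector and Ulla each take 175,000.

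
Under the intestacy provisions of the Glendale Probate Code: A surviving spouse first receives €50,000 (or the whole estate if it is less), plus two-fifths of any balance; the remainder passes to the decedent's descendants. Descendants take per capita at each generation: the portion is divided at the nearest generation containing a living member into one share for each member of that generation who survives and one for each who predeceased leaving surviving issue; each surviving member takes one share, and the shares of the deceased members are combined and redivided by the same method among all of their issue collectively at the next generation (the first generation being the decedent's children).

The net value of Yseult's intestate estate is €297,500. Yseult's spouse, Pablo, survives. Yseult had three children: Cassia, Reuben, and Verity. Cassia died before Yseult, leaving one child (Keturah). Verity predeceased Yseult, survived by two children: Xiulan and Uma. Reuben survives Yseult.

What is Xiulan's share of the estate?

Pablo first takes €50,000, leaving a balance of €247,500. Pablo then takes two-fifths of the balance (€99,000), for a total of €149,000. The remaining €148,500 passes to the descendants.
The descendants' portion (€148,500) is divided at the children's generation into 3 shares of €49,500. Reuben takes €49,500. The 2 shares of the deceased (Cassia and Verity) are combined into a pool of €99,000.
That pool (€99,000) is divided at the grandchildren's generation equally among Keturah, Xiulan, and Uma: €33,000 each.

Xiulan receives €33,000.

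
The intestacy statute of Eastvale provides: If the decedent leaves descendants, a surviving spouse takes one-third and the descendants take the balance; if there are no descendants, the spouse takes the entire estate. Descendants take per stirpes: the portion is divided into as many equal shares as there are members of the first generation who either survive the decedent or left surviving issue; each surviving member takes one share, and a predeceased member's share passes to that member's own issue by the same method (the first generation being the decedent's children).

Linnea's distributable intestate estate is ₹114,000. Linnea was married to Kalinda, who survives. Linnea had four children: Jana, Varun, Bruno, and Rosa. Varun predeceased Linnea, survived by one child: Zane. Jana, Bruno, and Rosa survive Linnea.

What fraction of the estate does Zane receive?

Kalinda takes one-third of ₹114,000 = ₹38,000. The remaining ₹76,000 passes to the descendants.
The descendants' portion (₹76,000) is divided into 4 shares of ₹19,000: Jana, Bruno, and Rosa each take ₹19,000; Varun's ₹19,000 share passes to Varun's issue.
Varun's share (₹19,000) passes entirely to Zane.

Zane receives 1/6 of the estate.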